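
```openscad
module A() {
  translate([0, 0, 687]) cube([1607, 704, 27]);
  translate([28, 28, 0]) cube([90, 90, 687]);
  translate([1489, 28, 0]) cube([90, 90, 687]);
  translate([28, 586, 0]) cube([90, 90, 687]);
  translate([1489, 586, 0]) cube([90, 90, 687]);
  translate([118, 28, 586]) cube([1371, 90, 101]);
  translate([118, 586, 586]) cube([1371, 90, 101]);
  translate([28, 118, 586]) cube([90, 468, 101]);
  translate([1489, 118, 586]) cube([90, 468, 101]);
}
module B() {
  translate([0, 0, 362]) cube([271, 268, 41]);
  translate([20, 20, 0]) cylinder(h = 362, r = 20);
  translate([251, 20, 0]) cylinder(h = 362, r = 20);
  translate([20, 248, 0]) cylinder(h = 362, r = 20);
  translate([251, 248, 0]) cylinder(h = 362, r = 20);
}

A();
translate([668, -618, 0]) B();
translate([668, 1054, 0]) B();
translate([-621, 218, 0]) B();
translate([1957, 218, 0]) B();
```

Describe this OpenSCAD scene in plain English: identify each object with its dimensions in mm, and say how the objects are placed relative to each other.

A is a rectangular dining table. The top is 1607×704×27 mm with its upper surface at z = 714 mm. It stands on four 90×90 mm square legs, each inset 28 mm from the nearest pair of top edges, running from the floor to the underside of the top. Four apron rails, 90 mm thick and 101 mm tall, run between adjacent legs with their top edges flush with the underside of the top and their outer faces flush with the legs' outer faces.

B is a four-legged stool. The seat is 271×268 mm, 41 mm thick, top at z = 403 mm. It stands on four round legs, each 40 mm in diameter, from z = 0 to the seat underside, each leg's axis is inset half a diameter from the nearest pair of seat edges (so the leg's bounding box is flush with the corner).

Four stools sit around the table at the −y, +y, −x, +x sides.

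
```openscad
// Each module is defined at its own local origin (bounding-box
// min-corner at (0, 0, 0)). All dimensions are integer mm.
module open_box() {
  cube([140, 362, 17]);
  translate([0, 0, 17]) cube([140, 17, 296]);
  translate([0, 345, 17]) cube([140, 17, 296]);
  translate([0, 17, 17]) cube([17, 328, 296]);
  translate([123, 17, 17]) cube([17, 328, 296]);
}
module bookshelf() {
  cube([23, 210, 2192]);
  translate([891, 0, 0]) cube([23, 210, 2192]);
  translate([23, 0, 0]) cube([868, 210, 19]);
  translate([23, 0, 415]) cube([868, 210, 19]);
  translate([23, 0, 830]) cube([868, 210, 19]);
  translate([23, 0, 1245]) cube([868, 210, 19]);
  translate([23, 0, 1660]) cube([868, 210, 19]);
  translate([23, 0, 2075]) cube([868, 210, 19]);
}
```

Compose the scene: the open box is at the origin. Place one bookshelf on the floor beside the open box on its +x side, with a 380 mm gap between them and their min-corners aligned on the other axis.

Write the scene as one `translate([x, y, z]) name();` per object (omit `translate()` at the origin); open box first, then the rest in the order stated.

open_box();
translate([520, 0, 0]) bookshelf();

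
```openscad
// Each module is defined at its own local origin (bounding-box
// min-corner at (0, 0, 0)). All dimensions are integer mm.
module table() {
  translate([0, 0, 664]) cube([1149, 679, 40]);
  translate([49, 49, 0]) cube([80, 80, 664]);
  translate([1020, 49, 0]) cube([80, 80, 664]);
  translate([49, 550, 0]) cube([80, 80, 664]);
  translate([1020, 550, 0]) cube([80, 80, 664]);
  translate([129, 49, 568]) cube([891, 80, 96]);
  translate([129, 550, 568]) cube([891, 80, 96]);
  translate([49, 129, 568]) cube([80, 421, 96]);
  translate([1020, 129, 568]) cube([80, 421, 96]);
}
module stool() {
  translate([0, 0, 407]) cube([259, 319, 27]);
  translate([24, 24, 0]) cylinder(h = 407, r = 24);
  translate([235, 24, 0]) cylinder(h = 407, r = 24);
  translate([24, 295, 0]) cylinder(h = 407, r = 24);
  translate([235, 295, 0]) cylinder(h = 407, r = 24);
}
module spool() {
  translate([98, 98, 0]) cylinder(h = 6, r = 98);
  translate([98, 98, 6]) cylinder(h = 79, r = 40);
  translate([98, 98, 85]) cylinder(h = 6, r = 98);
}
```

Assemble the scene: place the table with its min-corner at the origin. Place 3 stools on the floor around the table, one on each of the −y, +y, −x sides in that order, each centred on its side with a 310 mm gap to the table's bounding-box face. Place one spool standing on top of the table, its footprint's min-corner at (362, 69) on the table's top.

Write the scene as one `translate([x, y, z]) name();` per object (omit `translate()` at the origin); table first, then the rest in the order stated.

table();
translate([445, -629, 0]) stool();
translate([445, 989, 0]) stool();
translate([-569, 180, 0]) stool();
translate([362, 69, 704]) spool();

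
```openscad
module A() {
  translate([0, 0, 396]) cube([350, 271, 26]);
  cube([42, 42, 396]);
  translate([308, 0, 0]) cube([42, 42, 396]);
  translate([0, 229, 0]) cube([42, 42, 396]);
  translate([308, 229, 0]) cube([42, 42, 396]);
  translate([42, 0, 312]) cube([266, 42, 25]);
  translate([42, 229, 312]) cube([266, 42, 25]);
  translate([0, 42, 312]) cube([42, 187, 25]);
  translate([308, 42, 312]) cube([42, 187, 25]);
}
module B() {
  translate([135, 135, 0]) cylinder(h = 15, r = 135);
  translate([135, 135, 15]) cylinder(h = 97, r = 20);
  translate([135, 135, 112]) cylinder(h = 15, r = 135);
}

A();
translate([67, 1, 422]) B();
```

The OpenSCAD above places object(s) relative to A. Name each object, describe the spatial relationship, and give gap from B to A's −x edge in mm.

A is a stool. B is a spool. The spool is on top of the stool. The gap from the spool to the stool's −x edge is 67 mm.

The spool's min-x is at 67; the stool's min-x is 0; gap = 67 mm.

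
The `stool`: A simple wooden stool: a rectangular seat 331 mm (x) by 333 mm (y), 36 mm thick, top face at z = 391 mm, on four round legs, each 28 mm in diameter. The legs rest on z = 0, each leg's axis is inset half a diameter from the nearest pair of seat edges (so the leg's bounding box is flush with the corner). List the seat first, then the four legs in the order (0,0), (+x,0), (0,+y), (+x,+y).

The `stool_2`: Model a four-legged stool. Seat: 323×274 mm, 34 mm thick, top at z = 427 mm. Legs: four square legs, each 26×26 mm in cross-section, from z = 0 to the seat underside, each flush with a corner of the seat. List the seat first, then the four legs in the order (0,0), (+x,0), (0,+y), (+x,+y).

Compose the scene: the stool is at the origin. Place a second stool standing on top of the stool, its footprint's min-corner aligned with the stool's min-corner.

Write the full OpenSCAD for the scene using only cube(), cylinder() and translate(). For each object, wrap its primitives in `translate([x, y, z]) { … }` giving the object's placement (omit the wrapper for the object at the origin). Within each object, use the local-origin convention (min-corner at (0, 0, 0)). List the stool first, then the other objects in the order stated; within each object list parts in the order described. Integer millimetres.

translate([0, 0, 355]) cube([331, 333, 36]);
translate([14, 14, 0]) cylinder(h = 355, r = 14);
translate([317, 14, 0]) cylinder(h = 355, r = 14);
translate([14, 319, 0]) cylinder(h = 355, r = 14);
translate([317, 319, 0]) cylinder(h = 355, r = 14);
translate([0, 0, 391]) {
  translate([0, 0, 393]) cube([323, 274, 34]);
  cube([26, 26, 393]);
  translate([297, 0, 0]) cube([26, 26, 393]);
  translate([0, 248, 0]) cube([26, 26, 393]);
  translate([297, 248, 0]) cube([26, 26, 393]);
}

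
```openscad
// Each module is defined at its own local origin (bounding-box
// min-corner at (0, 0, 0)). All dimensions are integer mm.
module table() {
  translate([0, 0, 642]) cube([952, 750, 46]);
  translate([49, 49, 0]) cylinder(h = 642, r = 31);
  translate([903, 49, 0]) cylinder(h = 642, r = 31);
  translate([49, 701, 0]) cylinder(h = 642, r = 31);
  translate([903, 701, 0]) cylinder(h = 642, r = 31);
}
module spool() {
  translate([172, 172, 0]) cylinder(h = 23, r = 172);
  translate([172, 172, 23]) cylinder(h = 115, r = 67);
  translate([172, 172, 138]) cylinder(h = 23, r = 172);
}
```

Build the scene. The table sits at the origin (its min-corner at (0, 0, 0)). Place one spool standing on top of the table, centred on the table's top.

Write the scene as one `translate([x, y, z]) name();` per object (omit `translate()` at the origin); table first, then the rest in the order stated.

table();
translate([304, 203, 688]) spool();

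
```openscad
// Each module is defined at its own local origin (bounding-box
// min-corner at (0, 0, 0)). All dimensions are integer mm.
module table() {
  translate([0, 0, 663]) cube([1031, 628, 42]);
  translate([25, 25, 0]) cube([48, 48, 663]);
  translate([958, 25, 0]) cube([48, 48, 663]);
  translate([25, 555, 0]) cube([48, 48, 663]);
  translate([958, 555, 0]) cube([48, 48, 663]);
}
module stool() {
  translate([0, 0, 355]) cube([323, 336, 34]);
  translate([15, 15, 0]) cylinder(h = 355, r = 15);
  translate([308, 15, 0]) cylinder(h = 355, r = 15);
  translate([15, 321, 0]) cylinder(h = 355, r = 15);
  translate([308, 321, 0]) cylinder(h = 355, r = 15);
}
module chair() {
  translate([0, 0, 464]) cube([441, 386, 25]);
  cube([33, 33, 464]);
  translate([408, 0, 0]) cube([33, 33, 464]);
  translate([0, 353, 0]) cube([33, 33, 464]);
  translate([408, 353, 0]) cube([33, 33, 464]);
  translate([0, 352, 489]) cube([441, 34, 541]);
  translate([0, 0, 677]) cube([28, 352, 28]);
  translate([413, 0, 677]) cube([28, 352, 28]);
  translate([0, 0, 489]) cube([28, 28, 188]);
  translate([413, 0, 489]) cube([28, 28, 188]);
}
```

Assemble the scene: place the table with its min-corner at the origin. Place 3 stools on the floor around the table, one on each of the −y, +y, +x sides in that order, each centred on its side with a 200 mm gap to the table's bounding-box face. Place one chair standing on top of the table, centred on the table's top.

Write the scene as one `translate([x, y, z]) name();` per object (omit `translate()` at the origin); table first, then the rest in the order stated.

table();
translate([354, -536, 0]) stool();
translate([354, 828, 0]) stool();
translate([1231, 146, 0]) stool();
translate([295, 121, 705]) chair();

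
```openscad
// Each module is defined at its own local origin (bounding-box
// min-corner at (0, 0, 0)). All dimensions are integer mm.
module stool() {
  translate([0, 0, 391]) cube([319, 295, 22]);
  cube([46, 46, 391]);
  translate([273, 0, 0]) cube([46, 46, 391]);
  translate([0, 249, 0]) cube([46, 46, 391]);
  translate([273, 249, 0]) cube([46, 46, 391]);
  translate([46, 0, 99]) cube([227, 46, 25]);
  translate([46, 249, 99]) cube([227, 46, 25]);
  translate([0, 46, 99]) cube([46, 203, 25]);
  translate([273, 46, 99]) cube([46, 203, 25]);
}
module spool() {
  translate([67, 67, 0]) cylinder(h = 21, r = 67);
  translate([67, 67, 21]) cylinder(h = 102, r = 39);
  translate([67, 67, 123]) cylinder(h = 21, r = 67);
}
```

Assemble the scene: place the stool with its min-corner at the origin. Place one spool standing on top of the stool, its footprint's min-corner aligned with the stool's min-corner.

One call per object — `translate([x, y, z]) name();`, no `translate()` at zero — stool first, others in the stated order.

stool();
translate([0, 0, 413]) spool();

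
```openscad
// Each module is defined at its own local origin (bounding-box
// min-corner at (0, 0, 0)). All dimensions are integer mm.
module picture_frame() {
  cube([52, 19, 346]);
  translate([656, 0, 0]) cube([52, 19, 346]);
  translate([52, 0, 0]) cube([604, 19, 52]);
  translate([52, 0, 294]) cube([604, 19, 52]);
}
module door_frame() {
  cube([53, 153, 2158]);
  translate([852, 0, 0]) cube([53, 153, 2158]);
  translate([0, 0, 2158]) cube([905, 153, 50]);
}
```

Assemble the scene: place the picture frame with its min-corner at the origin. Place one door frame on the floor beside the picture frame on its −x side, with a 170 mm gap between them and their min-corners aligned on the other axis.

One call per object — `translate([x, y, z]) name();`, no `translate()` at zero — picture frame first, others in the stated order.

picture_frame();
translate([-1075, 0, 0]) door_frame();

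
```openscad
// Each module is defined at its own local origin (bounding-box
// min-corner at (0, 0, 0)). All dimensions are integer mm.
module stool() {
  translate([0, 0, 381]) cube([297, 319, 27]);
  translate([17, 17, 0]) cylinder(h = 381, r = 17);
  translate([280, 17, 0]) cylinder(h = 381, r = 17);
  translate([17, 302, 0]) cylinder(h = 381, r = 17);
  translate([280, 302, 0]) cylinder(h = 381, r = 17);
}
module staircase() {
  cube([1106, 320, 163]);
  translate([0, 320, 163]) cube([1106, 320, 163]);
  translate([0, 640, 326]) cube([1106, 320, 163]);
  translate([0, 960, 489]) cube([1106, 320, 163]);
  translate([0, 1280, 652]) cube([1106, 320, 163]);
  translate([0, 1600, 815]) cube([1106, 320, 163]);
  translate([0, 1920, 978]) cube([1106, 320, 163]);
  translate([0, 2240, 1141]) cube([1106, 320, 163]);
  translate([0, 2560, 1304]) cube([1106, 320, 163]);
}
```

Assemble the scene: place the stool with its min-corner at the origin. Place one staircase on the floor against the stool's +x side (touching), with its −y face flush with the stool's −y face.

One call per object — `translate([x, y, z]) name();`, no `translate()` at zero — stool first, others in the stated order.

stool();
translate([297, 0, 0]) staircase();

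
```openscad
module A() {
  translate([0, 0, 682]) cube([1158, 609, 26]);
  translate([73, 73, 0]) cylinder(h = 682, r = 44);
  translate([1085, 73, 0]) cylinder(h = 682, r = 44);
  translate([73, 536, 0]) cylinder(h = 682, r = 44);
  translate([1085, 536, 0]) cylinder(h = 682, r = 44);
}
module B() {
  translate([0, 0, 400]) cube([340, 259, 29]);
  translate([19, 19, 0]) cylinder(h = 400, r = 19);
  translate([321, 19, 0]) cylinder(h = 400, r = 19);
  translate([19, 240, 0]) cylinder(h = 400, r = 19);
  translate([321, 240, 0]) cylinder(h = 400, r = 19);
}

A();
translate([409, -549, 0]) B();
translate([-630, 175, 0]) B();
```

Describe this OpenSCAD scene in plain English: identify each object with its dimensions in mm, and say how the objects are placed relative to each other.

A is a table with a 1158×609 mm rectangular top, 26 mm thick, top surface at z = 708 mm, supported by four round legs of 88 mm diameter, each leg's bounding box inset 29 mm from the nearest pair of top edges, running from the floor.

B is a four-legged stool. The seat is a 340×259×29 mm slab whose top surface is at z = 429 mm; four round legs, each 38 mm in diameter, run from the floor (z = 0) to the underside of the seat, each leg's axis is inset half a diameter from the nearest pair of seat edges (so the leg's bounding box is flush with the corner).

Two stools sit around the table at the −y, −x sides.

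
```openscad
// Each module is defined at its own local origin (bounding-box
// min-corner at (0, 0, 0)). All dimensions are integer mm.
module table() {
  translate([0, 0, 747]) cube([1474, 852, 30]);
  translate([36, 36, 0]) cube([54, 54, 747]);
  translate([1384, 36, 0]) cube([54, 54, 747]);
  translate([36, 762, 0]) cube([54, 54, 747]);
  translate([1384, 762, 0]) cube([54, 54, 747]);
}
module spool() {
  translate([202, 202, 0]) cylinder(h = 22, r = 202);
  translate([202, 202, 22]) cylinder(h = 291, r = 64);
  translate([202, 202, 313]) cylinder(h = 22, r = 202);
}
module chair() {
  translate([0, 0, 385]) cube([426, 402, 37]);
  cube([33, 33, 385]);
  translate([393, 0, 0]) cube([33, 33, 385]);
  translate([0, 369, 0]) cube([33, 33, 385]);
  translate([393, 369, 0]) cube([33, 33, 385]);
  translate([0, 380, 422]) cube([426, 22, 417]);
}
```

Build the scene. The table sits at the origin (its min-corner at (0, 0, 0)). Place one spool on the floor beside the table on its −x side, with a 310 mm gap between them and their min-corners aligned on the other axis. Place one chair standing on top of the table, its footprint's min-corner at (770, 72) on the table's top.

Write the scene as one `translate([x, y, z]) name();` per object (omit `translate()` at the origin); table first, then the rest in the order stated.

table();
translate([-714, 0, 0]) spool();
translate([770, 72, 777]) chair();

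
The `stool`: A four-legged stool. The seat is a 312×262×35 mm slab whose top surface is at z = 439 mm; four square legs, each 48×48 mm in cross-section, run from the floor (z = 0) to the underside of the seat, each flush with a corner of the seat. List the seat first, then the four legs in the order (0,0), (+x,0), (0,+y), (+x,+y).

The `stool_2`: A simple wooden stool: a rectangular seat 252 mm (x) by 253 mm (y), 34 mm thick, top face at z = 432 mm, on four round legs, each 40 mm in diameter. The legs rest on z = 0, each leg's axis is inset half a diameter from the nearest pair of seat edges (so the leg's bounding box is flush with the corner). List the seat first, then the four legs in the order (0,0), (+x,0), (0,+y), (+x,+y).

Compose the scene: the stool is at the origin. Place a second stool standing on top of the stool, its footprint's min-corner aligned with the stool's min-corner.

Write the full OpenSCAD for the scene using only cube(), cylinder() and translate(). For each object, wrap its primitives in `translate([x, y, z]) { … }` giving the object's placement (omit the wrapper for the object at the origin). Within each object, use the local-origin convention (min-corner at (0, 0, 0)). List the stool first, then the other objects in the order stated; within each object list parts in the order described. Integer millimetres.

translate([0, 0, 404]) cube([312, 262, 35]);
cube([48, 48, 404]);
translate([264, 0, 0]) cube([48, 48, 404]);
translate([0, 214, 0]) cube([48, 48, 404]);
translate([264, 214, 0]) cube([48, 48, 404]);
translate([0, 0, 439]) {
  translate([0, 0, 398]) cube([252, 253, 34]);
  translate([20, 20, 0]) cylinder(h = 398, r = 20);
  translate([232, 20, 0]) cylinder(h = 398, r = 20);
  translate([20, 233, 0]) cylinder(h = 398, r = 20);
  translate([232, 233, 0]) cylinder(h = 398, r = 20);
}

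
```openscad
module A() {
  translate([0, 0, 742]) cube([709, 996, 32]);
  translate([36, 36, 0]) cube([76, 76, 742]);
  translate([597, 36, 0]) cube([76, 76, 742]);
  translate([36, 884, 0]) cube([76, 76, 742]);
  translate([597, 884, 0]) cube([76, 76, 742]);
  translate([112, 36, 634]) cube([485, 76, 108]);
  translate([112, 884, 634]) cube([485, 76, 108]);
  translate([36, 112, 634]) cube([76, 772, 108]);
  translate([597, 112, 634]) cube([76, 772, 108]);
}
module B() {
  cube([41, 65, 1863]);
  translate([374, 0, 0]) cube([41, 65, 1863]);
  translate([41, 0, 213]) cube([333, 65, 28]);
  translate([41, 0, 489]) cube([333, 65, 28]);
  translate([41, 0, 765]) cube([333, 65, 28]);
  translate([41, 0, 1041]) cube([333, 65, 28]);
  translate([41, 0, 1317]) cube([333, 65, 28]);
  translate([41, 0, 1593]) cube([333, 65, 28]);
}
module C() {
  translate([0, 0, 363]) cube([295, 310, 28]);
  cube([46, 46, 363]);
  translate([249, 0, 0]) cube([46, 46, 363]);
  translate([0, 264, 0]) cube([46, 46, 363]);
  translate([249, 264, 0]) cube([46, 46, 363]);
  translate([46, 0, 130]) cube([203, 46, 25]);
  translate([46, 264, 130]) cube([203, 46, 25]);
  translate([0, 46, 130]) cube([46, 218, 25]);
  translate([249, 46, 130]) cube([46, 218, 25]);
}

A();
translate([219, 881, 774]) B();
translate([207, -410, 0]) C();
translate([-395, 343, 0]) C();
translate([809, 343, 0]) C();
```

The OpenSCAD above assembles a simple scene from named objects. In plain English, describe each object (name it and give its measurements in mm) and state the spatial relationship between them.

A is a rectangular dining table. The top is 709×996×32 mm with its upper surface at z = 774 mm. It stands on four 76×76 mm square legs, each inset 36 mm from the nearest pair of top edges, running from the floor to the underside of the top. Four apron rails, 76 mm thick and 108 mm tall, run between adjacent legs with their top edges flush with the underside of the top and their outer faces flush with the legs' outer faces.

B is a wooden ladder with two side rails of 41×65 mm section and 1863 mm height, set 415 mm apart overall. Between them run 6 rectangular rungs (65 mm deep, 28 mm thick), front faces flush with the rails' −y face. The bottom of the first rung is 213 mm above the floor and each subsequent rung is 276 mm higher than the one below.

C is a simple wooden stool: a rectangular seat 295 mm (x) by 310 mm (y), 28 mm thick, top face at z = 391 mm, on four square legs, each 46×46 mm in cross-section. The legs rest on z = 0, each flush with a corner of the seat. Four stretchers, 46 mm wide and 25 mm tall, connect adjacent legs with their undersides at z = 130 mm, each running between the inner faces of the legs it joins and aligned with the legs' outer faces on the other axis.

The ladder is on top of the table. Three stools sit around the table at the −y, −x, +x sides.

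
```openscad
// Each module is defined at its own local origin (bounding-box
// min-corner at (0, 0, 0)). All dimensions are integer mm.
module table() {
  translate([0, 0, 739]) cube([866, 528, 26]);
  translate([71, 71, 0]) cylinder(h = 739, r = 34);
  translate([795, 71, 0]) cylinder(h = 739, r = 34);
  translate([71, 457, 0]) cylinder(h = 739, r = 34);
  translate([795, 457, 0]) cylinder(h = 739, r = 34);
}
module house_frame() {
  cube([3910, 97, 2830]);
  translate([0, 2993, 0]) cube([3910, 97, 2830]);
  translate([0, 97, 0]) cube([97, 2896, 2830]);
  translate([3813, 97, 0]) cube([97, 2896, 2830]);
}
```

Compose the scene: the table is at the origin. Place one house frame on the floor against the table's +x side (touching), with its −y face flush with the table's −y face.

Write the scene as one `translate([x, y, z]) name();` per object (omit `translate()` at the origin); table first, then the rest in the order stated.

table();
translate([866, 0, 0]) house_frame();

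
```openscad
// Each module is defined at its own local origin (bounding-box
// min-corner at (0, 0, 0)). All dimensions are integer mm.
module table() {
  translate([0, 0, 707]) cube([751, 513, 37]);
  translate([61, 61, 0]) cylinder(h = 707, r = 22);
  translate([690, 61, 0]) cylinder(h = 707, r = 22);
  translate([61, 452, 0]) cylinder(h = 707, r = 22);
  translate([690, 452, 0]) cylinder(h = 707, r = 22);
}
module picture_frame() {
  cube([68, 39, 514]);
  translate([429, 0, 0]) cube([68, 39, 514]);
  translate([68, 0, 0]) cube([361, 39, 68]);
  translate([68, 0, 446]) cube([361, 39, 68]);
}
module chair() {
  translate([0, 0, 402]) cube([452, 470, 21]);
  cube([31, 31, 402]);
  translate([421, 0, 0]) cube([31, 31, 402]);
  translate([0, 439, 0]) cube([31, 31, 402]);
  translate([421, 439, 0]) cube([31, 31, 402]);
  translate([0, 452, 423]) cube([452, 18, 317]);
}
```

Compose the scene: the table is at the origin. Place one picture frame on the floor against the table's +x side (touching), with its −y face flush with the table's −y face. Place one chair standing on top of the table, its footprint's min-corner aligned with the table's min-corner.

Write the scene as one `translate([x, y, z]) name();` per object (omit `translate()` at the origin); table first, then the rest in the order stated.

table();
translate([751, 0, 0]) picture_frame();
translate([0, 0, 744]) chair();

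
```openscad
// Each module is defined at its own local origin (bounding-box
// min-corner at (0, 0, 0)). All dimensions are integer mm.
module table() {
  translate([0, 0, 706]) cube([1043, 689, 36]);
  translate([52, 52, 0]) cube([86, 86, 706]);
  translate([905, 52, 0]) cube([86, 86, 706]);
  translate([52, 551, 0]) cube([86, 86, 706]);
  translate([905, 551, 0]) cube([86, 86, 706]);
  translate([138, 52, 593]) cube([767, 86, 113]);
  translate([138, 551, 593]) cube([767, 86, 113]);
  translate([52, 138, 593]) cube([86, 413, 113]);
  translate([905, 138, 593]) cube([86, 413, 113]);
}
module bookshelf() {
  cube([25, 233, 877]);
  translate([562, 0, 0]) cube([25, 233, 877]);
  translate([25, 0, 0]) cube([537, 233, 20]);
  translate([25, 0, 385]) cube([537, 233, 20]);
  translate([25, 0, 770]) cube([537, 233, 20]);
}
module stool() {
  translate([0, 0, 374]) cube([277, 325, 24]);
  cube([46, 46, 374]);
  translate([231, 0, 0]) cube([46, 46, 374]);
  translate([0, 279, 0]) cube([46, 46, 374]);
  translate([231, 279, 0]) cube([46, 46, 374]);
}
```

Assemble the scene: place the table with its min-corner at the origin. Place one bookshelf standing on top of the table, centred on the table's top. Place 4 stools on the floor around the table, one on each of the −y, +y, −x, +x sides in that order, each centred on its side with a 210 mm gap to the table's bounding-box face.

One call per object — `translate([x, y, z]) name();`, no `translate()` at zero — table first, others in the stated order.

table();
translate([228, 228, 742]) bookshelf();
translate([383, -535, 0]) stool();
translate([383, 899, 0]) stool();
translate([-487, 182, 0]) stool();
translate([1253, 182, 0]) stool();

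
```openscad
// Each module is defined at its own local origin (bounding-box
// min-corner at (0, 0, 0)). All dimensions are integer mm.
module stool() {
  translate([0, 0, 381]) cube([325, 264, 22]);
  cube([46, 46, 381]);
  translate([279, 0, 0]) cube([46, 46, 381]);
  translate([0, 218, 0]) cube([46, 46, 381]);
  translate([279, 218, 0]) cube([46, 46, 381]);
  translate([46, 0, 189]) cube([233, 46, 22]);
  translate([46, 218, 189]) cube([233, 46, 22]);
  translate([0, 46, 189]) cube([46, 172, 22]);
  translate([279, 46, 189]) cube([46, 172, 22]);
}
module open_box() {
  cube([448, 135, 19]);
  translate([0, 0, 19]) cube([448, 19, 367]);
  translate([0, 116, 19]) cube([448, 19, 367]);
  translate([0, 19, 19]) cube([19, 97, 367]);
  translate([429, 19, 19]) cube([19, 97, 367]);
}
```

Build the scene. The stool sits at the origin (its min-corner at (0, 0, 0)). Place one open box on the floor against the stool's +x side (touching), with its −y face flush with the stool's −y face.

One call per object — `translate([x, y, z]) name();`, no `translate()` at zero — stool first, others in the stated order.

stool();
translate([325, 0, 0]) open_box();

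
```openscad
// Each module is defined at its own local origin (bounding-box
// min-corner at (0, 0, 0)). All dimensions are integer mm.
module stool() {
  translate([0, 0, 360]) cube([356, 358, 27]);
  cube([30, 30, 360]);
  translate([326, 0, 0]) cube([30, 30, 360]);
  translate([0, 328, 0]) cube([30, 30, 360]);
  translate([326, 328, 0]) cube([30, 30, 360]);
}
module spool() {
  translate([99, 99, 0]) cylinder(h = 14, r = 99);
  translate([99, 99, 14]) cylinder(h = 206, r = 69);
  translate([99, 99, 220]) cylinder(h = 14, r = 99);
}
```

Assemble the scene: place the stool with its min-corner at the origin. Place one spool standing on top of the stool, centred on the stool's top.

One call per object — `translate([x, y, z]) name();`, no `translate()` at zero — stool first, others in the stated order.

stool();
translate([79, 80, 387]) spool();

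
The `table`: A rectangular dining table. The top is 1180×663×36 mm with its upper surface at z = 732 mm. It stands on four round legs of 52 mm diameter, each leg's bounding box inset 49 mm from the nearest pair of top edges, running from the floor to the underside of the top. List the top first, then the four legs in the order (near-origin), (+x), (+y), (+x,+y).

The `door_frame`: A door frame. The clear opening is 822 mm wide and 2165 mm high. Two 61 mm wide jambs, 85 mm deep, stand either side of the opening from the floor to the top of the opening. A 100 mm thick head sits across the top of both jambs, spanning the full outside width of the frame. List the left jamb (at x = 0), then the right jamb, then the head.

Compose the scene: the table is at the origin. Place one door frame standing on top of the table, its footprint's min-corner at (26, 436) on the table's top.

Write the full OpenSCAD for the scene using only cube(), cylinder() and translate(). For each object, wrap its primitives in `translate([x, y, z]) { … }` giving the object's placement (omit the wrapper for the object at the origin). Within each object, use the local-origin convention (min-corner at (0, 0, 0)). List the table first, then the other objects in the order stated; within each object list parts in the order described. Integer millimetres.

translate([0, 0, 696]) cube([1180, 663, 36]);
translate([75, 75, 0]) cylinder(h = 696, r = 26);
translate([1105, 75, 0]) cylinder(h = 696, r = 26);
translate([75, 588, 0]) cylinder(h = 696, r = 26);
translate([1105, 588, 0]) cylinder(h = 696, r = 26);
translate([26, 436, 732]) {
  cube([61, 85, 2165]);
  translate([883, 0, 0]) cube([61, 85, 2165]);
  translate([0, 0, 2165]) cube([944, 85, 100]);
}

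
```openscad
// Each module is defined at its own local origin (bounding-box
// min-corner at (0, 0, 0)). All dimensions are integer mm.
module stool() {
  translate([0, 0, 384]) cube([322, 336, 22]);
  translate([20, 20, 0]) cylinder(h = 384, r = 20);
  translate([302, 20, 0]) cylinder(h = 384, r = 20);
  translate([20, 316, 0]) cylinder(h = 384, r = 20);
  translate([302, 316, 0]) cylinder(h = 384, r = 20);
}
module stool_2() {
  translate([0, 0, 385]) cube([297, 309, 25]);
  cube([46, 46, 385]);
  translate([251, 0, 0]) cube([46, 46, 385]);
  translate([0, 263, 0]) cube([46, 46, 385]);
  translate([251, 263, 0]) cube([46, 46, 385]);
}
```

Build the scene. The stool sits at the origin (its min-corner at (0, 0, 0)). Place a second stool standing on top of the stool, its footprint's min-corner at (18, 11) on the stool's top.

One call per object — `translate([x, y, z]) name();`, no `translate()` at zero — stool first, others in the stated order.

stool();
translate([18, 11, 406]) stool_2();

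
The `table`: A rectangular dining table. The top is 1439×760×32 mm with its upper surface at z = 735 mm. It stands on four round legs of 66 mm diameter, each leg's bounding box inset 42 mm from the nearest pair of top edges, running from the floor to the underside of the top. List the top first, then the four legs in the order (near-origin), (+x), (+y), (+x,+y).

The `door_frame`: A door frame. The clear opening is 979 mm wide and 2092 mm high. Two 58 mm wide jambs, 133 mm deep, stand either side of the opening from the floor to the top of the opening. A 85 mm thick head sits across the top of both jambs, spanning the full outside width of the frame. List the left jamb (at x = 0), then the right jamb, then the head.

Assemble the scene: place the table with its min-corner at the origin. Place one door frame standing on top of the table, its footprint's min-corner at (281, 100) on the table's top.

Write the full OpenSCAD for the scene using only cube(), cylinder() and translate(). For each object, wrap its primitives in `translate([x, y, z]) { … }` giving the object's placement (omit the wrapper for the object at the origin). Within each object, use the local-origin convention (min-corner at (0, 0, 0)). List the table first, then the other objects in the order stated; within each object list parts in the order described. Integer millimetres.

translate([0, 0, 703]) cube([1439, 760, 32]);
translate([75, 75, 0]) cylinder(h = 703, r = 33);
translate([1364, 75, 0]) cylinder(h = 703, r = 33);
translate([75, 685, 0]) cylinder(h = 703, r = 33);
translate([1364, 685, 0]) cylinder(h = 703, r = 33);
translate([281, 100, 735]) {
  cube([58, 133, 2092]);
  translate([1037, 0, 0]) cube([58, 133, 2092]);
  translate([0, 0, 2092]) cube([1095, 133, 85]);
}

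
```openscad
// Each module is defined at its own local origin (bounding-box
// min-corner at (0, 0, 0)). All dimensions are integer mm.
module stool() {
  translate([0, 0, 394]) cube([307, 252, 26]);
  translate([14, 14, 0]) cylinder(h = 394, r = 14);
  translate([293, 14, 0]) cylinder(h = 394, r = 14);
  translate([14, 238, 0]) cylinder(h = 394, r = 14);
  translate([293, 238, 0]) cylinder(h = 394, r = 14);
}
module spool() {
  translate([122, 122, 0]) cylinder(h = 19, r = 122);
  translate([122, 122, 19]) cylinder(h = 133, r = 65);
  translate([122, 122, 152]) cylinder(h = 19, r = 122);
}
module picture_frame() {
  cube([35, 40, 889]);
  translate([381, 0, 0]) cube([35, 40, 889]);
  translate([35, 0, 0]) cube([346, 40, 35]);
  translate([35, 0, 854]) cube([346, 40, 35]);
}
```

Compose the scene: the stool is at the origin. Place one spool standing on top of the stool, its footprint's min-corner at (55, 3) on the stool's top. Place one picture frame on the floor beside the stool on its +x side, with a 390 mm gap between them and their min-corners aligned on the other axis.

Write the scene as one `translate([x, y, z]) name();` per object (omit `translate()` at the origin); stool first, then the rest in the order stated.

stool();
translate([55, 3, 420]) spool();
translate([697, 0, 0]) picture_frame();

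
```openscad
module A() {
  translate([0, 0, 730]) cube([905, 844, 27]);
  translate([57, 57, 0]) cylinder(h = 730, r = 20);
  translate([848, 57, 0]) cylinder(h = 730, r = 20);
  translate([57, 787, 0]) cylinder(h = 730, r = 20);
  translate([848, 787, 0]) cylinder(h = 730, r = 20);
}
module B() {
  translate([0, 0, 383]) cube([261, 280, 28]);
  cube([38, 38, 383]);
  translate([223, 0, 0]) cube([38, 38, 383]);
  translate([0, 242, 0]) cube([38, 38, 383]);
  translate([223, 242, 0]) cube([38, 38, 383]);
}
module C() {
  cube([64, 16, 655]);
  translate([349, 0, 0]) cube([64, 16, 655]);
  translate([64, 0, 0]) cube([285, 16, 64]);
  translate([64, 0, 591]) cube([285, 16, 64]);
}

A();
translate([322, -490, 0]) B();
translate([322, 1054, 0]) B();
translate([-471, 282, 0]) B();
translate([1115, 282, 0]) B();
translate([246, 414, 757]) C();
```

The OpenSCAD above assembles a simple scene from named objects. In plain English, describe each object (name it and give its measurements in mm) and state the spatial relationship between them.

A is a table with a 905×844 mm rectangular top, 27 mm thick, top surface at z = 757 mm, supported by four round legs of 40 mm diameter, each leg's bounding box inset 37 mm from the nearest pair of top edges, running from the floor.

B is a simple wooden stool: a rectangular seat 261 mm (x) by 280 mm (y), 28 mm thick, top face at z = 411 mm, on four square legs, each 38×38 mm in cross-section. The legs rest on z = 0, each flush with a corner of the seat.

C is a rectangular picture frame lying in the x–z plane (depth along y). The opening is 285 mm wide (x) by 527 mm tall (z), surrounded by a border 64 mm wide on all four sides. The frame is 16 mm deep and is made of two full-height vertical stiles with two horizontal rails fitted between them.

Four stools sit around the table at the −y, +y, −x, +x sides. The picture frame is on top of the table, centred.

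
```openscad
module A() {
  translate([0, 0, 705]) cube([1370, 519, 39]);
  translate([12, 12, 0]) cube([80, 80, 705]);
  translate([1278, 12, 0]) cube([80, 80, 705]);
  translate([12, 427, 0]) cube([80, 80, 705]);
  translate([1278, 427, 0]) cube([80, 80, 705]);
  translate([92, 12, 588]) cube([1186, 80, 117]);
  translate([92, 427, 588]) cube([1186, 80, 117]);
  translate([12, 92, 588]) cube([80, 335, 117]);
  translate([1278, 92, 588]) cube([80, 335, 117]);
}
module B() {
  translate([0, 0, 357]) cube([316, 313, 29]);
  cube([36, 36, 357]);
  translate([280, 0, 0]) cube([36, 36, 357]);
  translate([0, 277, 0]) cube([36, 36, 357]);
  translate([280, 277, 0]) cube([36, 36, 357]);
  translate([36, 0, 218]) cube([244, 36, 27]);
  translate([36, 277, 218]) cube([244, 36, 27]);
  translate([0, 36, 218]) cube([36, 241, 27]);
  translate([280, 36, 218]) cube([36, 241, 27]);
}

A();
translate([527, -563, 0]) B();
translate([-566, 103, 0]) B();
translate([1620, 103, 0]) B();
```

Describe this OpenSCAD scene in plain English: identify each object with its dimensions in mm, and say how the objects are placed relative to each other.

A is a rectangular dining table. The top is 1370×519×39 mm with its upper surface at z = 744 mm. It stands on four 80×80 mm square legs, each inset 12 mm from the nearest pair of top edges, running from the floor to the underside of the top. Four apron rails, 80 mm thick and 117 mm tall, run between adjacent legs with their top edges flush with the underside of the top and their outer faces flush with the legs' outer faces.

B is a simple wooden stool: a rectangular seat 316 mm (x) by 313 mm (y), 29 mm thick, top face at z = 386 mm, on four square legs, each 36×36 mm in cross-section. The legs rest on z = 0, each flush with a corner of the seat. Four stretchers, 36 mm wide and 27 mm tall, connect adjacent legs with their undersides at z = 218 mm, each running between the inner faces of the legs it joins and aligned with the legs' outer faces on the other axis.

Three stools sit around the table at the −y, −x, +x sides.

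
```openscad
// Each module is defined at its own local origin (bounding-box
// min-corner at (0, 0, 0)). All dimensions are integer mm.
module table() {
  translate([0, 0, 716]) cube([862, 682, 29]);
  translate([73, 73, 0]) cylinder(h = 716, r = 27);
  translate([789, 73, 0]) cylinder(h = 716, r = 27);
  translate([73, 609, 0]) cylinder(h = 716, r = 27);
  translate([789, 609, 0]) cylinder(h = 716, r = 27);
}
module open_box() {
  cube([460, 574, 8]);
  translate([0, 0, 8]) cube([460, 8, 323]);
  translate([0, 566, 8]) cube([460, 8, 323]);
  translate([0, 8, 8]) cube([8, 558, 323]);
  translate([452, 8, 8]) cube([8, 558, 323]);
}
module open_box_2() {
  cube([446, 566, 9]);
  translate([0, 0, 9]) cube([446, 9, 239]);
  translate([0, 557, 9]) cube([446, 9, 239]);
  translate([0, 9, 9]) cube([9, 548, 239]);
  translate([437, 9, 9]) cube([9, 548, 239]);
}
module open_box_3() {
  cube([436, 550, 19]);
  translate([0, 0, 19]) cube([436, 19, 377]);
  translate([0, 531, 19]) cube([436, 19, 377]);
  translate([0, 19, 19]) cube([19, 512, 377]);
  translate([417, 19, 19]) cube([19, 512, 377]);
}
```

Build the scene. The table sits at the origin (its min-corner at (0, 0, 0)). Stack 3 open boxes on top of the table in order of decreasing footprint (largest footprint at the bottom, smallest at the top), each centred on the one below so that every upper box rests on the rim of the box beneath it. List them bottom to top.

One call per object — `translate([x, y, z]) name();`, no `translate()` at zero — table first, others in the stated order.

table();
translate([201, 54, 745]) open_box();
translate([208, 58, 1076]) open_box_2();
translate([213, 66, 1324]) open_box_3();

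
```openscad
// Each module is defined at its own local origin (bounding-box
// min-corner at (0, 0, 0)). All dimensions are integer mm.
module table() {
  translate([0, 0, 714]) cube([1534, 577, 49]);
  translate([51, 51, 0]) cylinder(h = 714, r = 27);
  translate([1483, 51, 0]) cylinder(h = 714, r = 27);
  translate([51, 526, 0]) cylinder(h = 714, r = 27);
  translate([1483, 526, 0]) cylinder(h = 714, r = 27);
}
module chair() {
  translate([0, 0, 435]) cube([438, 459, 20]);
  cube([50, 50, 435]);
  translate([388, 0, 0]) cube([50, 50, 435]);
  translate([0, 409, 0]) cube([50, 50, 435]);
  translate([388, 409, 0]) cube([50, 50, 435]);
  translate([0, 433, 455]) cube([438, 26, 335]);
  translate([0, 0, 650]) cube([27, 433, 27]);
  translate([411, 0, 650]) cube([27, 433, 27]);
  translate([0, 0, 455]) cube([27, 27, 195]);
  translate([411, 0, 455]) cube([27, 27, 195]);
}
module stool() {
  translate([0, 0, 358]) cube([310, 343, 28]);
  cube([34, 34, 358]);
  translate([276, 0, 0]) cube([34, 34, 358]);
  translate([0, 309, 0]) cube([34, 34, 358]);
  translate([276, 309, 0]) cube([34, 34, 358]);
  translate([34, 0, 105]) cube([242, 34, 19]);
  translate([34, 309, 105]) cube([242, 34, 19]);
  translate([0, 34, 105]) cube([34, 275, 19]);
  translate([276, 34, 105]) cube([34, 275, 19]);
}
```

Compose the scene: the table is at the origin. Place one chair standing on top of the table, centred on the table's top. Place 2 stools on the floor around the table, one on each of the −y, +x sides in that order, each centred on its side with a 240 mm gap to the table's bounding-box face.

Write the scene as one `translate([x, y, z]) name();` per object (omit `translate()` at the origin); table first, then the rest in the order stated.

table();
translate([548, 59, 763]) chair();
translate([612, -583, 0]) stool();
translate([1774, 117, 0]) stool();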